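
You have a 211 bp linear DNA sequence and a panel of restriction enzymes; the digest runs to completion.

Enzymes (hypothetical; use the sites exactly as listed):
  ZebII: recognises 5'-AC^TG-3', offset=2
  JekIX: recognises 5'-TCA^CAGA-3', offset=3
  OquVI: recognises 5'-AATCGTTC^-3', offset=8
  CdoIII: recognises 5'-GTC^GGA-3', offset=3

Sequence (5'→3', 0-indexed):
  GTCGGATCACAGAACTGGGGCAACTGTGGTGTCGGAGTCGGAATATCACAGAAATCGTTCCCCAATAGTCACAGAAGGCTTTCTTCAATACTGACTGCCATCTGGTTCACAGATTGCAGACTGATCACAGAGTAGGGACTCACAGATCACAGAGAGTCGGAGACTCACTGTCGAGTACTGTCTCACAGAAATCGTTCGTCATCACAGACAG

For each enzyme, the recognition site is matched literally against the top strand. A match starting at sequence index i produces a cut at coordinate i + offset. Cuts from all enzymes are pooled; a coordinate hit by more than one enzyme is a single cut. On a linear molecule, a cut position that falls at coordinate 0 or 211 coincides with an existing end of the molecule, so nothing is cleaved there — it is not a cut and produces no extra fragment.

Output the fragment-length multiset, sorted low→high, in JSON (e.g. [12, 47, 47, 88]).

Scan for sites:
  ZebII ACTG/2: at [13, 22, 89, 93, 119, 166, 176] ⇒ [15, 24, 91, 95, 121, 168, 178]
  JekIX TCACAGA/3: at [6, 45, 68, 106, 124, 139, 146, 182, 201] ⇒ [9, 48, 71, 109, 127, 142, 149, 185, 204]
  OquVI AATCGTTC/8: at [52, 189] ⇒ [60, 197]
  CdoIII GTCGGA/3: at [0, 30, 36, 155] ⇒ [3, 33, 39, 158]

All cut coordinates (distinct, sorted): [3, 9, 15, 24, 33, 39, 48, 60, 71, 91, 95, 109, 121, 127, 142, 149, 158, 168, 178, 185, 197, 204]

Fragments:
  [0,3): 3 bp
  [3,9): 6 bp
  [9,15): 6 bp
  [15,24): 9 bp
  [24,33): 9 bp
  [33,39): 6 bp
  [39,48): 9 bp
  [48,60): 12 bp
  [60,71): 11 bp
  [71,91): 20 bp
  [91,95): 4 bp
  [95,109): 14 bp
  [109,121): 12 bp
  [121,127): 6 bp
  [127,142): 15 bp
  [142,149): 7 bp
  [149,158): 9 bp
  [158,168): 10 bp
  [168,178): 10 bp
  [178,185): 7 bp
  [185,197): 12 bp
  [197,204): 7 bp
  [204,211): 7 bp

[3,4,6,6,6,6,7,7,7,7,9,9,9,9,10,10,11,12,12,12,14,15,20]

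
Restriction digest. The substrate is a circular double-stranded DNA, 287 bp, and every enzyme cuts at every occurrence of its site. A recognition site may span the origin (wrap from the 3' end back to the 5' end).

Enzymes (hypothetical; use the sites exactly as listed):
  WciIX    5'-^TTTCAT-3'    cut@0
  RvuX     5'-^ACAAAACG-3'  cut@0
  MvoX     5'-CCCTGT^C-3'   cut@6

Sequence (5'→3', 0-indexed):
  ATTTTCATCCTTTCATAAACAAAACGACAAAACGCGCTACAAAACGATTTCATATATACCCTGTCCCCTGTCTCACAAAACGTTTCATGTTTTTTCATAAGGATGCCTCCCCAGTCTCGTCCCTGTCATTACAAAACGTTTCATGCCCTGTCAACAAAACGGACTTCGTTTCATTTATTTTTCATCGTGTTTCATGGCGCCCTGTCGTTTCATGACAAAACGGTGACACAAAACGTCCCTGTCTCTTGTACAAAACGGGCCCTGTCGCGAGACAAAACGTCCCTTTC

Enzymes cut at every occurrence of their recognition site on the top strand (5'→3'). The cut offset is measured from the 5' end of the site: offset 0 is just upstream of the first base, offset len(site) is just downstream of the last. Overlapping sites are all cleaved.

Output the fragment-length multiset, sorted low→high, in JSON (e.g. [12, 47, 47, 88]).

[2,2,3,4,6,6,7,7,7,8,8,8,8,8,9,10,10,11,12,12,13,13,15,15,16,16,17,34]

Per-enzyme occurrences:
  WciIX (TTTCAT, off=0): starts [2, 10, 47, 82, 92, 138, 168, 179, 189, 207, 283] → cuts [2, 10, 47, 82, 92, 138, 168, 179, 189, 207, 283]
  RvuX (ACAAAACG, off=0): starts [18, 26, 38, 74, 130, 153, 214, 227, 249, 271] → cuts [18, 26, 38, 74, 130, 153, 214, 227, 249, 271]
  MvoX (CCCTGTC, off=6): starts [58, 65, 120, 145, 199, 236, 259] → cuts [64, 71, 126, 151, 205, 242, 265]

Pooled cuts: [2, 10, 18, 26, 38, 47, 64, 71, 74, 82, 92, 126, 130, 138, 151, 153, 168, 179, 189, 205, 207, 214, 227, 242, 249, 265, 271, 283]

Fragments:
  2→10: 8 bp
  10→18: 8 bp
  18→26: 8 bp
  26→38: 12 bp
  38→47: 9 bp
  47→64: 17 bp
  64→71: 7 bp
  71→74: 3 bp
  74→82: 8 bp
  82→92: 10 bp
  92→126: 34 bp
  126→130: 4 bp
  130→138: 8 bp
  138→151: 13 bp
  151→153: 2 bp
  153→168: 15 bp
  168→179: 11 bp
  179→189: 10 bp
  189→205: 16 bp
  205→207: 2 bp
  207→214: 7 bp
  214→227: 13 bp
  227→242: 15 bp
  242→249: 7 bp
  249→265: 16 bp
  265→271: 6 bp
  271→283: 12 bp
  283→2 (wrap): 287-283+2 = 6 bp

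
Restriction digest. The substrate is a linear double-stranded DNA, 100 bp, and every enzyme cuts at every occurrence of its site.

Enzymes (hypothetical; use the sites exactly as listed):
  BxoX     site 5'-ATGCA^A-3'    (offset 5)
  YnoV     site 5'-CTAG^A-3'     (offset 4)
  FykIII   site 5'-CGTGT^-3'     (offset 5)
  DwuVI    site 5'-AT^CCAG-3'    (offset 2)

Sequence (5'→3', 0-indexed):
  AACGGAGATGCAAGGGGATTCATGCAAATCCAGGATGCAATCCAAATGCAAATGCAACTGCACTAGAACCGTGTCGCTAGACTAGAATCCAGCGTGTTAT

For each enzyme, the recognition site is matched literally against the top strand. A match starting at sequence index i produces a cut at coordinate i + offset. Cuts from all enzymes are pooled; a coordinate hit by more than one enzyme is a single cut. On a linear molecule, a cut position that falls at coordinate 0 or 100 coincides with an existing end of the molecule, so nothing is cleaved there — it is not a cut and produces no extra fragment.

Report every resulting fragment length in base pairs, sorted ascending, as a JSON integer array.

Scan for sites:
  BxoX (ATGCAA, off=5): starts [7, 21, 34, 45, 51] → cuts [12, 26, 39, 50, 56]
  YnoV (CTAGA, off=4): starts [62, 76, 81] → cuts [66, 80, 85]
  FykIII (CGTGT, off=5): starts [69, 92] → cuts [74, 97]
  DwuVI (ATCCAG, off=2): starts [27, 86] → cuts [29, 88]

Pooled cuts: [12, 26, 29, 39, 50, 56, 66, 74, 80, 85, 88, 97]

Fragment lengths:
  [0,12): 12 bp
  [12,26): 14 bp
  [26,29): 3 bp
  [29,39): 10 bp
  [39,50): 11 bp
  [50,56): 6 bp
  [56,66): 10 bp
  [66,74): 8 bp
  [74,80): 6 bp
  [80,85): 5 bp
  [85,88): 3 bp
  [88,97): 9 bp
  [97,100): 3 bp

[3,3,3,5,6,6,8,9,10,10,11,12,14]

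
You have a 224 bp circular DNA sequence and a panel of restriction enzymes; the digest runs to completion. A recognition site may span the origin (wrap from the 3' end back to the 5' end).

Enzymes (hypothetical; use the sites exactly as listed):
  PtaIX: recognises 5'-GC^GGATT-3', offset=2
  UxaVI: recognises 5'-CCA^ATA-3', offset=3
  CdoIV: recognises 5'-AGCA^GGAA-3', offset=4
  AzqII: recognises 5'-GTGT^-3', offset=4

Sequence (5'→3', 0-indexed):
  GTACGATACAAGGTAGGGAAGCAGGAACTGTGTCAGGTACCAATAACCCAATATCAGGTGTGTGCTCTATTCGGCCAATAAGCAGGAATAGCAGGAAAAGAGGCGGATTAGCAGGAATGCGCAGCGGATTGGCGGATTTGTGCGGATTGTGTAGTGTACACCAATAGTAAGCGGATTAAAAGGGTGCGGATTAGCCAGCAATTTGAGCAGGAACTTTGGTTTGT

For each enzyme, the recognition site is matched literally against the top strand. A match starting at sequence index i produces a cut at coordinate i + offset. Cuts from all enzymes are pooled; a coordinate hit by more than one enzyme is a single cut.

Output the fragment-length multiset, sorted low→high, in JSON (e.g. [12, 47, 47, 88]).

Per-enzyme occurrences:
  PtaIX GCGGATT/2: at [102, 123, 131, 141, 170, 185] ⇒ [104, 125, 133, 143, 172, 187]
  UxaVI CCAATA/3: at [39, 47, 74, 160] ⇒ [42, 50, 77, 163]
  CdoIV AGCAGGAA/4: at [19, 80, 89, 109, 205] ⇒ [23, 84, 93, 113, 209]
  AzqII GTGT/4: at [29, 57, 59, 148, 153, 222] ⇒ [2, 33, 61, 63, 152, 157]

Pooled cuts: [2, 23, 33, 42, 50, 61, 63, 77, 84, 93, 104, 113, 125, 133, 143, 152, 157, 163, 172, 187, 209]

Fragments:
  2→23: 21 bp
  23→33: 10 bp
  33→42: 9 bp
  42→50: 8 bp
  50→61: 11 bp
  61→63: 2 bp
  63→77: 14 bp
  77→84: 7 bp
  84→93: 9 bp
  93→104: 11 bp
  104→113: 9 bp
  113→125: 12 bp
  125→133: 8 bp
  133→143: 10 bp
  143→152: 9 bp
  152→157: 5 bp
  157→163: 6 bp
  163→172: 9 bp
  172→187: 15 bp
  187→209: 22 bp
  209→2 (wrap): 224-209+2 = 17 bp

[2,5,6,7,8,8,9,9,9,9,9,10,10,11,11,12,14,15,17,21,22]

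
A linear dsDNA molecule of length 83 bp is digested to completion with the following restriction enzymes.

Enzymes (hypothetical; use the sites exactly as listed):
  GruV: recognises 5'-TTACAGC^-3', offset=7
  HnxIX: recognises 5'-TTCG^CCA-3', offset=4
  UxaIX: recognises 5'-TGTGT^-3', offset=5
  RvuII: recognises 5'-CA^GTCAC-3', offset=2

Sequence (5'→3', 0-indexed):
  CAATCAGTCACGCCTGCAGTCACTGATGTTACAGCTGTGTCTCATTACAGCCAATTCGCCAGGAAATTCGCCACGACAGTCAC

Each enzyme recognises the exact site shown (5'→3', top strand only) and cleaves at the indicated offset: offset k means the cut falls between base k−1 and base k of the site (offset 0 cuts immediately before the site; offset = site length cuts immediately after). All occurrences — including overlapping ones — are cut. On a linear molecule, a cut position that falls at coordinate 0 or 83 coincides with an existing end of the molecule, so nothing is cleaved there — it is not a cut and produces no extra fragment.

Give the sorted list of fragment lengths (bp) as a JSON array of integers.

[5,5,6,7,8,11,12,12,17]

Site scan:
  GruV (TTACAGC, off=7): starts [28, 44] → cuts [35, 51]
  HnxIX (TTCGCCA, off=4): starts [54, 66] → cuts [58, 70]
  UxaIX (TGTGT, off=5): starts [35] → cuts [40]
  RvuII (CAGTCAC, off=2): starts [4, 16, 76] → cuts [6, 18, 78]

All cut coordinates (distinct, sorted): [6, 18, 35, 40, 51, 58, 70, 78]

Fragments:
  [0,6): 6 bp
  [6,18): 12 bp
  [18,35): 17 bp
  [35,40): 5 bp
  [40,51): 11 bp
  [51,58): 7 bp
  [58,70): 12 bp
  [70,78): 8 bp
  [78,83): 5 bp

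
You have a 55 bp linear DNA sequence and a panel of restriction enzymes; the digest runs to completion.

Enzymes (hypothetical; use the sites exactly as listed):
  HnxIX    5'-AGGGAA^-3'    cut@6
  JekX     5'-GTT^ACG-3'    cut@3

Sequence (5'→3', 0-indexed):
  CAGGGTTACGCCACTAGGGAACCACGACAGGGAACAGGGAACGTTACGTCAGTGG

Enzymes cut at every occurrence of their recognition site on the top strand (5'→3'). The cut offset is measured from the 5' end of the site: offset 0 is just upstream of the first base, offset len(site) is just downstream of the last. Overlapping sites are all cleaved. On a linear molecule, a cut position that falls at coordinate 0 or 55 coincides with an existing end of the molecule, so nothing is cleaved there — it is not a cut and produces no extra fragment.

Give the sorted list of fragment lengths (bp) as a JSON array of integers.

Per-enzyme occurrences:
  HnxIX AGGGAA/6: at [15, 28, 35] ⇒ [21, 34, 41]
  JekX GTTACG/3: at [4, 42] ⇒ [7, 45]

All cut coordinates (distinct, sorted): [7, 21, 34, 41, 45]

Fragment lengths:
  [0,7): 7 bp
  [7,21): 14 bp
  [21,34): 13 bp
  [34,41): 7 bp
  [41,45): 4 bp
  [45,55): 10 bp

[4,7,7,10,13,14]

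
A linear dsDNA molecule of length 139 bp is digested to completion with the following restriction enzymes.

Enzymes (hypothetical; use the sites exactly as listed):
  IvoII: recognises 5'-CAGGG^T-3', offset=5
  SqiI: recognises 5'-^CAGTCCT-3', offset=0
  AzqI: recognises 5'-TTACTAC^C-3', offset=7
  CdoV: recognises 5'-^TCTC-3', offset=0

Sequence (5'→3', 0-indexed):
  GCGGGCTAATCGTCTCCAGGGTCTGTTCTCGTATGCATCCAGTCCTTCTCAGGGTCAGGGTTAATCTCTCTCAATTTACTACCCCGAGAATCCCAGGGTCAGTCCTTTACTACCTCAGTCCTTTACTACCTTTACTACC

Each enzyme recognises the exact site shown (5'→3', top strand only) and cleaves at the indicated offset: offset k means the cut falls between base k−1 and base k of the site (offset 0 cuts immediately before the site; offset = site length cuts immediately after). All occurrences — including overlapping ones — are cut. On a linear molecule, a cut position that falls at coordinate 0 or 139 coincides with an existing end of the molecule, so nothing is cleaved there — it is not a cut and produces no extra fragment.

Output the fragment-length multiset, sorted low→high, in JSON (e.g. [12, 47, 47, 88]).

[1,1,2,2,2,4,5,6,7,8,9,9,12,13,14,14,14,16]

Site scan:
  IvoII CAGGGT/5: at [16, 49, 55, 93] ⇒ [21, 54, 60, 98]
  SqiI CAGTCCT/0: at [39, 99, 115] ⇒ [39, 99, 115]
  AzqI TTACTACC/7: at [75, 106, 122, 131] ⇒ [82, 113, 129, 138]
  CdoV TCTC/0: at [12, 26, 46, 64, 66, 68] ⇒ [12, 26, 46, 64, 66, 68]

All cut coordinates (distinct, sorted): [12, 21, 26, 39, 46, 54, 60, 64, 66, 68, 82, 98, 99, 113, 115, 129, 138]

Fragments:
  [0,12): 12 bp
  [12,21): 9 bp
  [21,26): 5 bp
  [26,39): 13 bp
  [39,46): 7 bp
  [46,54): 8 bp
  [54,60): 6 bp
  [60,64): 4 bp
  [64,66): 2 bp
  [66,68): 2 bp
  [68,82): 14 bp
  [82,98): 16 bp
  [98,99): 1 bp
  [99,113): 14 bp
  [113,115): 2 bp
  [115,129): 14 bp
  [129,138): 9 bp
  [138,139): 1 bp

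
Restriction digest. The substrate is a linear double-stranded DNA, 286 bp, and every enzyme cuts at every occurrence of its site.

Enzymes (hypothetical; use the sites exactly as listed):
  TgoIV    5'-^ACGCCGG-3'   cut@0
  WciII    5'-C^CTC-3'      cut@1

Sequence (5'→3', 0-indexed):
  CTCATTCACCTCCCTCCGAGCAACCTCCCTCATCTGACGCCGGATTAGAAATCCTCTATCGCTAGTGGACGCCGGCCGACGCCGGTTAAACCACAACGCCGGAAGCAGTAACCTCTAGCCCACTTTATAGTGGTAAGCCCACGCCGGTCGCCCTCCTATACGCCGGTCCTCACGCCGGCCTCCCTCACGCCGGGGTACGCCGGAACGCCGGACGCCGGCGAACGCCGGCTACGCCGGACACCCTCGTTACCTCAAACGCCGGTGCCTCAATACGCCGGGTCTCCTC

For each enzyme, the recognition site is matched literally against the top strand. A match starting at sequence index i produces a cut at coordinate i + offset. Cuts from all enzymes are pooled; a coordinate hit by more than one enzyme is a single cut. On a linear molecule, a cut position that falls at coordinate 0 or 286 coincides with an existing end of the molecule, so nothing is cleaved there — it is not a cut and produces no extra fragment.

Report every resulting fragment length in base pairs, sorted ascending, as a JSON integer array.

Per-enzyme occurrences:
  TgoIV (ACGCCGG, off=0): starts [36, 68, 78, 95, 140, 159, 171, 186, 196, 204, 211, 221, 230, 255, 271] → cuts [36, 68, 78, 95, 140, 159, 171, 186, 196, 204, 211, 221, 230, 255, 271]
  WciII (CCTC, off=1): starts [8, 12, 23, 27, 52, 111, 151, 167, 178, 182, 241, 249, 264, 282] → cuts [9, 13, 24, 28, 53, 112, 152, 168, 179, 183, 242, 250, 265, 283]

All cut coordinates (distinct, sorted): [9, 13, 24, 28, 36, 53, 68, 78, 95, 112, 140, 152, 159, 168, 171, 179, 183, 186, 196, 204, 211, 221, 230, 242, 250, 255, 265, 271, 283]

Fragment lengths:
  [0,9): 9 bp
  [9,13): 4 bp
  [13,24): 11 bp
  [24,28): 4 bp
  [28,36): 8 bp
  [36,53): 17 bp
  [53,68): 15 bp
  [68,78): 10 bp
  [78,95): 17 bp
  [95,112): 17 bp
  [112,140): 28 bp
  [140,152): 12 bp
  [152,159): 7 bp
  [159,168): 9 bp
  [168,171): 3 bp
  [171,179): 8 bp
  [179,183): 4 bp
  [183,186): 3 bp
  [186,196): 10 bp
  [196,204): 8 bp
  [204,211): 7 bp
  [211,221): 10 bp
  [221,230): 9 bp
  [230,242): 12 bp
  [242,250): 8 bp
  [250,255): 5 bp
  [255,265): 10 bp
  [265,271): 6 bp
  [271,283): 12 bp
  [283,286): 3 bp

[3,3,3,4,4,4,5,6,7,7,8,8,8,8,9,9,9,10,10,10,10,11,12,12,12,15,17,17,17,28]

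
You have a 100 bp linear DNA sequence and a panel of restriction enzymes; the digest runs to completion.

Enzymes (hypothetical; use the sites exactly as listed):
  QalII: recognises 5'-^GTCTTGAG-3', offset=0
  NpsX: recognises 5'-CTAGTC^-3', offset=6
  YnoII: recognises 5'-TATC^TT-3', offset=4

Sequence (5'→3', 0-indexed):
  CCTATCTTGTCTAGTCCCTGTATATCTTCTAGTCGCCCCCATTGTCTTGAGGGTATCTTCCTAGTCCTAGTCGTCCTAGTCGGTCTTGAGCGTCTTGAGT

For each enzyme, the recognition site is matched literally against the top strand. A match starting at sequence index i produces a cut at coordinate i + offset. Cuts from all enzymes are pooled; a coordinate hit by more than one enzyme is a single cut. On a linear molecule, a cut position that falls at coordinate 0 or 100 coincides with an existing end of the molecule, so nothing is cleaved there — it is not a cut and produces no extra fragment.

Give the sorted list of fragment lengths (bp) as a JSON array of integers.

[1,6,6,8,9,9,9,9,9,10,10,14]

Scan for sites:
  QalII (GTCTTGAG, off=0): starts [43, 82, 91] → cuts [43, 82, 91]
  NpsX (CTAGTC, off=6): starts [10, 28, 60, 66, 75] → cuts [16, 34, 66, 72, 81]
  YnoII (TATCTT, off=4): starts [2, 22, 53] → cuts [6, 26, 57]

Pooled cuts: [6, 16, 26, 34, 43, 57, 66, 72, 81, 82, 91]

Fragment lengths:
  [0,6): 6 bp
  [6,16): 10 bp
  [16,26): 10 bp
  [26,34): 8 bp
  [34,43): 9 bp
  [43,57): 14 bp
  [57,66): 9 bp
  [66,72): 6 bp
  [72,81): 9 bp
  [81,82): 1 bp
  [82,91): 9 bp
  [91,100): 9 bp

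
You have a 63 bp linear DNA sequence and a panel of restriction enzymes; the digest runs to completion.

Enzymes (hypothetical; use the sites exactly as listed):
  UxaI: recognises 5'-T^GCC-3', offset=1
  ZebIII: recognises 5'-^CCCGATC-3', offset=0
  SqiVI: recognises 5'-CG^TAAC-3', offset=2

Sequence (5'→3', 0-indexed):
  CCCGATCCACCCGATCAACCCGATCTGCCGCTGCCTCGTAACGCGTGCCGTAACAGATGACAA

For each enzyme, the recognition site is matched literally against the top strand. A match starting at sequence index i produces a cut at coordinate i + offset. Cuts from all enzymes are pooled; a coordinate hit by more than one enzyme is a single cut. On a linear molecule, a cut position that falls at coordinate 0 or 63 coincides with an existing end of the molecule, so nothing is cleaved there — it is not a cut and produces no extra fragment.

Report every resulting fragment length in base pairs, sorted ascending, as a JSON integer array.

Scan for sites:
  UxaI TGCC/1: at [25, 31, 45] ⇒ [26, 32, 46]
  ZebIII CCCGATC/0: at [0, 9, 18] ⇒ [9, 18] (position 0 is a terminus of the linear molecule — no cut)
  SqiVI CGTAAC/2: at [36, 48] ⇒ [38, 50]

All cut coordinates (distinct, sorted): [9, 18, 26, 32, 38, 46, 50]

Fragment lengths:
  [0,9): 9 bp
  [9,18): 9 bp
  [18,26): 8 bp
  [26,32): 6 bp
  [32,38): 6 bp
  [38,46): 8 bp
  [46,50): 4 bp
  [50,63): 13 bp

[4,6,6,8,8,9,9,13]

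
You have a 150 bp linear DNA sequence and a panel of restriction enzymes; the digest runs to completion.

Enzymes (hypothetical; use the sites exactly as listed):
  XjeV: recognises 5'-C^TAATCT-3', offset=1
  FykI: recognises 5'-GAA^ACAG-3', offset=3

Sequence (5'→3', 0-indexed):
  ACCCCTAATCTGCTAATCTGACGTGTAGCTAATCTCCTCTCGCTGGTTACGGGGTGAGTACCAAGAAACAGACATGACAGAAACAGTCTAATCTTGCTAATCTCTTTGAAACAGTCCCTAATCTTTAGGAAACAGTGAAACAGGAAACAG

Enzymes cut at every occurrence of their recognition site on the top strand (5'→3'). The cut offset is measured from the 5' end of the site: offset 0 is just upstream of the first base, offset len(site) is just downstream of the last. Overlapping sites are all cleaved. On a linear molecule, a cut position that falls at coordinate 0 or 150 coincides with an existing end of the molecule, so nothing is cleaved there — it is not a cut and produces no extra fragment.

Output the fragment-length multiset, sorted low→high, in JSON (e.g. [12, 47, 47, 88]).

[4,5,6,7,8,8,8,9,13,13,15,16,38]

Site scan:
  XjeV CTAATCT/1: at [4, 12, 28, 87, 96, 117] ⇒ [5, 13, 29, 88, 97, 118]
  FykI GAAACAG/3: at [64, 79, 107, 128, 136, 143] ⇒ [67, 82, 110, 131, 139, 146]

Pooled cuts: [5, 13, 29, 67, 82, 88, 97, 110, 118, 131, 139, 146]

Fragment lengths:
  [0,5): 5 bp
  [5,13): 8 bp
  [13,29): 16 bp
  [29,67): 38 bp
  [67,82): 15 bp
  [82,88): 6 bp
  [88,97): 9 bp
  [97,110): 13 bp
  [110,118): 8 bp
  [118,131): 13 bp
  [131,139): 8 bp
  [139,146): 7 bp
  [146,150): 4 bp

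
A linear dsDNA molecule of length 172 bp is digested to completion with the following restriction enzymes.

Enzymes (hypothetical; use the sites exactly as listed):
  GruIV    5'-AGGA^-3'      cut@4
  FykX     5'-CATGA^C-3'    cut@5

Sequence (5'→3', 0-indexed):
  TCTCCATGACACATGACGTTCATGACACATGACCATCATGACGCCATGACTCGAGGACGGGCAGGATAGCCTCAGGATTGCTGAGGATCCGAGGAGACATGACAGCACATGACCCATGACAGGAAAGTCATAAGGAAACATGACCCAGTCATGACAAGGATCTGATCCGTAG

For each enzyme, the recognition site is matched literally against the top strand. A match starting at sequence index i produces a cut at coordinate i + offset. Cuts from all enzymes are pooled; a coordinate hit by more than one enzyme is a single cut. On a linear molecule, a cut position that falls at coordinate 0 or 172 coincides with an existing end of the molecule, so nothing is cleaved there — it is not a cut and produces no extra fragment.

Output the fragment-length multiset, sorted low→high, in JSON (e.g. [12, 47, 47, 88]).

[5,6,7,7,7,7,7,8,8,8,9,9,9,9,10,10,11,11,12,12]

Scan for sites:
  GruIV (AGGA, off=4): starts [53, 62, 73, 83, 91, 120, 132, 156] → cuts [57, 66, 77, 87, 95, 124, 136, 160]
  FykX (CATGAC, off=5): starts [4, 11, 20, 27, 36, 44, 97, 107, 114, 138, 149] → cuts [9, 16, 25, 32, 41, 49, 102, 112, 119, 143, 154]

Pooled cuts: [9, 16, 25, 32, 41, 49, 57, 66, 77, 87, 95, 102, 112, 119, 124, 136, 143, 154, 160]

Fragments:
  [0,9): 9 bp
  [9,16): 7 bp
  [16,25): 9 bp
  [25,32): 7 bp
  [32,41): 9 bp
  [41,49): 8 bp
  [49,57): 8 bp
  [57,66): 9 bp
  [66,77): 11 bp
  [77,87): 10 bp
  [87,95): 8 bp
  [95,102): 7 bp
  [102,112): 10 bp
  [112,119): 7 bp
  [119,124): 5 bp
  [124,136): 12 bp
  [136,143): 7 bp
  [143,154): 11 bp
  [154,160): 6 bp
  [160,172): 12 bp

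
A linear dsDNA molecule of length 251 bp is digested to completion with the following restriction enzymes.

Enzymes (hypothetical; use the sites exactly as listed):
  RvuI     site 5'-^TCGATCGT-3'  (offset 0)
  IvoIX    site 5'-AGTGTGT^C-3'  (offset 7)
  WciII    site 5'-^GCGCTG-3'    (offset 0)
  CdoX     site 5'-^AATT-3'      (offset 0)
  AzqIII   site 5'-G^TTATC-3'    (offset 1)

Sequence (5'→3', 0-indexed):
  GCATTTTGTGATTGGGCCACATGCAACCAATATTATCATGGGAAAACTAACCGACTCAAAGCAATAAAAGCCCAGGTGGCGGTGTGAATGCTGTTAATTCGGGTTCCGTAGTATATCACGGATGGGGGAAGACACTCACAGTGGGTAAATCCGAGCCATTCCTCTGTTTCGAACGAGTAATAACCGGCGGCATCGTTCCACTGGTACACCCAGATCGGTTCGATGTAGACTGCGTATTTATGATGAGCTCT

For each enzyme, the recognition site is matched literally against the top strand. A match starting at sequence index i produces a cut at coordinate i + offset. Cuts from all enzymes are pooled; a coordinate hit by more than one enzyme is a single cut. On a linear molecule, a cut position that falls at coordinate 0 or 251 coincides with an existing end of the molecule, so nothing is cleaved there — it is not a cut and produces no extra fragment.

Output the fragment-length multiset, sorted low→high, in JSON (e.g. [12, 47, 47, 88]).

[95,156]

Site scan:
  RvuI (TCGATCGT, off=0): no sites
  IvoIX (AGTGTGTC, off=7): no sites
  WciII (GCGCTG, off=0): no sites
  CdoX AATT/0: at [95] ⇒ [95]
  AzqIII (GTTATC, off=1): no sites

All cut coordinates (distinct, sorted): [95]

Fragments:
  [0,95): 95 bp
  [95,251): 156 bp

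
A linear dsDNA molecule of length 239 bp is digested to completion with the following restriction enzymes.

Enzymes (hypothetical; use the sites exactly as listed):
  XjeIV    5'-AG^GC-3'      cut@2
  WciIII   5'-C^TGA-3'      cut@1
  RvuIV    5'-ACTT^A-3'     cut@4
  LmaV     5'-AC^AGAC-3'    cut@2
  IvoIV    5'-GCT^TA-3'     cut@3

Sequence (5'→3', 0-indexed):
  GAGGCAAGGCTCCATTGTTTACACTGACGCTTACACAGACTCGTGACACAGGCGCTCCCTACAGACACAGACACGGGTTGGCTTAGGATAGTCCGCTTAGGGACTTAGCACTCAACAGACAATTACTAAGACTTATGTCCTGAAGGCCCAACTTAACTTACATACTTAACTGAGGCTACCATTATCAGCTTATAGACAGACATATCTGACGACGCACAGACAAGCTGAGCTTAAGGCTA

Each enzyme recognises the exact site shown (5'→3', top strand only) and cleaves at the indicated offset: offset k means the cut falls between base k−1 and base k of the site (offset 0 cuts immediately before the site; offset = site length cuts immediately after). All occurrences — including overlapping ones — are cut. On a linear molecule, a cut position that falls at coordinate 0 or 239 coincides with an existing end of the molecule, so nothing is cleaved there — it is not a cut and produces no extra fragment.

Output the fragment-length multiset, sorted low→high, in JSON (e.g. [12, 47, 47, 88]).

Scan for sites:
  XjeIV AGGC/2: at [1, 6, 49, 143, 172, 233] ⇒ [3, 8, 51, 145, 174, 235]
  WciIII CTGA/1: at [23, 139, 169, 205, 224] ⇒ [24, 140, 170, 206, 225]
  RvuIV ACTTA/4: at [102, 130, 150, 155, 163] ⇒ [106, 134, 154, 159, 167]
  LmaV ACAGAC/2: at [34, 60, 66, 114, 195, 215] ⇒ [36, 62, 68, 116, 197, 217]
  IvoIV GCTTA/3: at [28, 80, 94, 187, 228] ⇒ [31, 83, 97, 190, 231]

All cut coordinates (distinct, sorted): [3, 8, 24, 31, 36, 51, 62, 68, 83, 97, 106, 116, 134, 140, 145, 154, 159, 167, 170, 174, 190, 197, 206, 217, 225, 231, 235]

Fragments:
  [0,3): 3 bp
  [3,8): 5 bp
  [8,24): 16 bp
  [24,31): 7 bp
  [31,36): 5 bp
  [36,51): 15 bp
  [51,62): 11 bp
  [62,68): 6 bp
  [68,83): 15 bp
  [83,97): 14 bp
  [97,106): 9 bp
  [106,116): 10 bp
  [116,134): 18 bp
  [134,140): 6 bp
  [140,145): 5 bp
  [145,154): 9 bp
  [154,159): 5 bp
  [159,167): 8 bp
  [167,170): 3 bp
  [170,174): 4 bp
  [174,190): 16 bp
  [190,197): 7 bp
  [197,206): 9 bp
  [206,217): 11 bp
  [217,225): 8 bp
  [225,231): 6 bp
  [231,235): 4 bp
  [235,239): 4 bp

[3,3,4,4,4,5,5,5,5,6,6,6,7,7,8,8,9,9,9,10,11,11,14,15,15,16,16,18]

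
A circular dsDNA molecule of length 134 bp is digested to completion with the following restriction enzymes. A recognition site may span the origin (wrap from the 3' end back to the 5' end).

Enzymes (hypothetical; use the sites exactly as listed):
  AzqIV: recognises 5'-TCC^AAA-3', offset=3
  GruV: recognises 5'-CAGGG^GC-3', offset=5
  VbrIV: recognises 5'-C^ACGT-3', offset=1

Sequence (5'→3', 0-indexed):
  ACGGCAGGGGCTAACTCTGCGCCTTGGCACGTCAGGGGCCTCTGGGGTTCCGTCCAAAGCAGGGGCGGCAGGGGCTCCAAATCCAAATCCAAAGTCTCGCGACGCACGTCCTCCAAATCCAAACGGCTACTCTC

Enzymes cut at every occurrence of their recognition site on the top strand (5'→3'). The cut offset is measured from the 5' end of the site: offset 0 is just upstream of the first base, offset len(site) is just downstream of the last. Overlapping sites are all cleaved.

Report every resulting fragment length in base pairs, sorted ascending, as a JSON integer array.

[5,6,6,6,9,9,9,9,15,18,19,23]

Site scan:
  AzqIV TCCAAA/3: at [52, 75, 81, 87, 111, 117] ⇒ [55, 78, 84, 90, 114, 120]
  GruV CAGGGGC/5: at [4, 32, 59, 68] ⇒ [9, 37, 64, 73]
  VbrIV CACGT/1: at [27, 104] ⇒ [28, 105]

All cut coordinates (distinct, sorted): [9, 28, 37, 55, 64, 73, 78, 84, 90, 105, 114, 120]

Fragment lengths:
  9→28: 19 bp
  28→37: 9 bp
  37→55: 18 bp
  55→64: 9 bp
  64→73: 9 bp
  73→78: 5 bp
  78→84: 6 bp
  84→90: 6 bp
  90→105: 15 bp
  105→114: 9 bp
  114→120: 6 bp
  120→9 (wrap): 134-120+9 = 23 bp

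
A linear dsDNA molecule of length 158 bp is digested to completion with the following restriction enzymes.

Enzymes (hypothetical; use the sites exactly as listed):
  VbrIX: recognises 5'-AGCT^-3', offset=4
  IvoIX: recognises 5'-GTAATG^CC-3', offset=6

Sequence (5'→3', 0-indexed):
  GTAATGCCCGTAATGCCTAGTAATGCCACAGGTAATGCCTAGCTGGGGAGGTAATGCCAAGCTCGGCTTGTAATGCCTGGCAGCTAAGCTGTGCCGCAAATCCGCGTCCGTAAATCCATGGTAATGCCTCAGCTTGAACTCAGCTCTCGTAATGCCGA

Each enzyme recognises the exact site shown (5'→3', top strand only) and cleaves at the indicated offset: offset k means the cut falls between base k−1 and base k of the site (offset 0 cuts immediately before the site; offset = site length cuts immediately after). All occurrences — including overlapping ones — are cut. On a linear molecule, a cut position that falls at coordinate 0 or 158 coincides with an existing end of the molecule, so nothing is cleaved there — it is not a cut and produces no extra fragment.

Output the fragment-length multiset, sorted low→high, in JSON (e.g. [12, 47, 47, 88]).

[4,5,6,7,7,8,9,9,10,10,11,12,12,12,36]

Scan for sites:
  VbrIX (AGCT, off=4): starts [40, 59, 81, 86, 130, 141] → cuts [44, 63, 85, 90, 134, 145]
  IvoIX (GTAATGCC, off=6): starts [0, 9, 19, 31, 50, 69, 120, 148] → cuts [6, 15, 25, 37, 56, 75, 126, 154]

Pooled cuts: [6, 15, 25, 37, 44, 56, 63, 75, 85, 90, 126, 134, 145, 154]

Fragments:
  [0,6): 6 bp
  [6,15): 9 bp
  [15,25): 10 bp
  [25,37): 12 bp
  [37,44): 7 bp
  [44,56): 12 bp
  [56,63): 7 bp
  [63,75): 12 bp
  [75,85): 10 bp
  [85,90): 5 bp
  [90,126): 36 bp
  [126,134): 8 bp
  [134,145): 11 bp
  [145,154): 9 bp
  [154,158): 4 bp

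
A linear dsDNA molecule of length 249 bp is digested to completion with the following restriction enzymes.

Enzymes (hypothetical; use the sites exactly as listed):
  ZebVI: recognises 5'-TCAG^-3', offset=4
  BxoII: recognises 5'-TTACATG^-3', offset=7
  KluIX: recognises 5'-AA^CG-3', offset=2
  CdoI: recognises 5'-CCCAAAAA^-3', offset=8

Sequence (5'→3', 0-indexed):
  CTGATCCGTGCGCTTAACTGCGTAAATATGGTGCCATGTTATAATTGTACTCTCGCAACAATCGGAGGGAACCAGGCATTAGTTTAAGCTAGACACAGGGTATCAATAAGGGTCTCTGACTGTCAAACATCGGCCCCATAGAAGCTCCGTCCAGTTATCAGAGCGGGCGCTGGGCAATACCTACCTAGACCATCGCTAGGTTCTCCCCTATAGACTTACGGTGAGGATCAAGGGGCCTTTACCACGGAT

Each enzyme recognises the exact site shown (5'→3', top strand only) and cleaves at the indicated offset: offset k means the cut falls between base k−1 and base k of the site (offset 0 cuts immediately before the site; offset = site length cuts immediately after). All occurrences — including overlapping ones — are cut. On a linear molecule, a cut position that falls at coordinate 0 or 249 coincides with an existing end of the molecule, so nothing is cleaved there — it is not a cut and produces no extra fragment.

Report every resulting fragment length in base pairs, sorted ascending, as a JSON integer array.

[88,161]

Site scan:
  ZebVI (TCAG, off=4): starts [157] → cuts [161]
  BxoII (TTACATG, off=7): no sites
  KluIX (AACG, off=2): no sites
  CdoI (CCCAAAAA, off=8): no sites

Pooled cuts: [161]

Fragments:
  [0,161): 161 bp
  [161,249): 88 bp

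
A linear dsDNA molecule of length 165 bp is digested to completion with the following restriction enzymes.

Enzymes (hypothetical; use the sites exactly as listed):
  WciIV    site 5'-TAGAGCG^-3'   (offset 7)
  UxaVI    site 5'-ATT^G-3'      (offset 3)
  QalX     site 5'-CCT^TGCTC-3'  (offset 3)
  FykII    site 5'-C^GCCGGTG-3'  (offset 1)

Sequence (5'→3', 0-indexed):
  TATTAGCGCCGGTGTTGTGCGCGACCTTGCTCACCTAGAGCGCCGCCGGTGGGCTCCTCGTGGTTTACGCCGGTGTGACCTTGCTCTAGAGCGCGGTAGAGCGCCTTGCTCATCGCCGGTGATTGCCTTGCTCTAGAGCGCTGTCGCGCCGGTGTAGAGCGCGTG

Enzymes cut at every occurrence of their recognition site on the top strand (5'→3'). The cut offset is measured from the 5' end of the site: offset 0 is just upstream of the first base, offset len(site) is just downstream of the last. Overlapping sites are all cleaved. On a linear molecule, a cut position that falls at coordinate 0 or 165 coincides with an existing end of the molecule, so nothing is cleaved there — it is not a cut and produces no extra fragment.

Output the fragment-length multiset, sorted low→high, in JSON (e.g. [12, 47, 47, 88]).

[2,3,4,4,7,7,8,10,10,12,12,13,14,15,20,24]

Site scan:
  WciIV TAGAGCG/7: at [35, 86, 96, 133, 154] ⇒ [42, 93, 103, 140, 161]
  UxaVI ATTG/3: at [121] ⇒ [124]
  QalX CCTTGCTC/3: at [24, 78, 103, 125] ⇒ [27, 81, 106, 128]
  FykII CGCCGGTG/1: at [6, 43, 67, 113, 146] ⇒ [7, 44, 68, 114, 147]

Pooled cuts: [7, 27, 42, 44, 68, 81, 93, 103, 106, 114, 124, 128, 140, 147, 161]

Fragments:
  [0,7): 7 bp
  [7,27): 20 bp
  [27,42): 15 bp
  [42,44): 2 bp
  [44,68): 24 bp
  [68,81): 13 bp
  [81,93): 12 bp
  [93,103): 10 bp
  [103,106): 3 bp
  [106,114): 8 bp
  [114,124): 10 bp
  [124,128): 4 bp
  [128,140): 12 bp
  [140,147): 7 bp
  [147,161): 14 bp
  [161,165): 4 bp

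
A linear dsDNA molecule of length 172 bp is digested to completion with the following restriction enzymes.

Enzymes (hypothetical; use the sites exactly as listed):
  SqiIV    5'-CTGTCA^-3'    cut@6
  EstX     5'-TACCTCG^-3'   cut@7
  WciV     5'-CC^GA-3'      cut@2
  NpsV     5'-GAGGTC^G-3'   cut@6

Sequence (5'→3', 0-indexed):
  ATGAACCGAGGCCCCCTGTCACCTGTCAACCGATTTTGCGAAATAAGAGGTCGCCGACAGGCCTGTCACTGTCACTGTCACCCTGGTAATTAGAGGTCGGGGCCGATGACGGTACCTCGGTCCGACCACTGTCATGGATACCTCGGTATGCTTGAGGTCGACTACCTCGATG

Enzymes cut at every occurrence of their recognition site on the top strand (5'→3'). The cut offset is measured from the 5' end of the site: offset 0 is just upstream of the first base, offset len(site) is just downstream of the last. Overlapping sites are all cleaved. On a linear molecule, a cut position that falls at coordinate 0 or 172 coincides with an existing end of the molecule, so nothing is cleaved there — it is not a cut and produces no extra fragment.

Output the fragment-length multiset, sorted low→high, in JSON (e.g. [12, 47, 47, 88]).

[3,3,3,4,6,6,6,7,7,10,11,11,13,14,14,15,18,21]

Per-enzyme occurrences:
  SqiIV (CTGTCA, off=6): starts [15, 22, 62, 68, 74, 128] → cuts [21, 28, 68, 74, 80, 134]
  EstX (TACCTCG, off=7): starts [112, 138, 162] → cuts [119, 145, 169]
  WciV (CCGA, off=2): starts [5, 29, 53, 102, 121] → cuts [7, 31, 55, 104, 123]
  NpsV (GAGGTCG, off=6): starts [46, 92, 153] → cuts [52, 98, 159]

All cut coordinates (distinct, sorted): [7, 21, 28, 31, 52, 55, 68, 74, 80, 98, 104, 119, 123, 134, 145, 159, 169]

Fragment lengths:
  [0,7): 7 bp
  [7,21): 14 bp
  [21,28): 7 bp
  [28,31): 3 bp
  [31,52): 21 bp
  [52,55): 3 bp
  [55,68): 13 bp
  [68,74): 6 bp
  [74,80): 6 bp
  [80,98): 18 bp
  [98,104): 6 bp
  [104,119): 15 bp
  [119,123): 4 bp
  [123,134): 11 bp
  [134,145): 11 bp
  [145,159): 14 bp
  [159,169): 10 bp
  [169,172): 3 bp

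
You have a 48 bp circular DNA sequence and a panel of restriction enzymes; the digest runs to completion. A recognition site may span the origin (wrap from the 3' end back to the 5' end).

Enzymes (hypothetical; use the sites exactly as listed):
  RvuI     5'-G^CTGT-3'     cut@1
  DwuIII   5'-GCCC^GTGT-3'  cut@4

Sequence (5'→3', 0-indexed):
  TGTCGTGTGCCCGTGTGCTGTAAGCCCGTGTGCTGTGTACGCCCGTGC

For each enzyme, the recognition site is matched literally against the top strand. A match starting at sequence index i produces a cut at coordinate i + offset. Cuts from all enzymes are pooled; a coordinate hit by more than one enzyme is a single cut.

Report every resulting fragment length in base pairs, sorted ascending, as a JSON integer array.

[5,5,10,13,15]

Per-enzyme occurrences:
  RvuI (GCTGT, off=1): starts [16, 31, 46] → cuts [17, 32, 47]
  DwuIII (GCCCGTGT, off=4): starts [8, 23] → cuts [12, 27]

All cut coordinates (distinct, sorted): [12, 17, 27, 32, 47]

Fragment lengths:
  12→17: 5 bp
  17→27: 10 bp
  27→32: 5 bp
  32→47: 15 bp
  47→12 (wrap): 48-47+12 = 13 bp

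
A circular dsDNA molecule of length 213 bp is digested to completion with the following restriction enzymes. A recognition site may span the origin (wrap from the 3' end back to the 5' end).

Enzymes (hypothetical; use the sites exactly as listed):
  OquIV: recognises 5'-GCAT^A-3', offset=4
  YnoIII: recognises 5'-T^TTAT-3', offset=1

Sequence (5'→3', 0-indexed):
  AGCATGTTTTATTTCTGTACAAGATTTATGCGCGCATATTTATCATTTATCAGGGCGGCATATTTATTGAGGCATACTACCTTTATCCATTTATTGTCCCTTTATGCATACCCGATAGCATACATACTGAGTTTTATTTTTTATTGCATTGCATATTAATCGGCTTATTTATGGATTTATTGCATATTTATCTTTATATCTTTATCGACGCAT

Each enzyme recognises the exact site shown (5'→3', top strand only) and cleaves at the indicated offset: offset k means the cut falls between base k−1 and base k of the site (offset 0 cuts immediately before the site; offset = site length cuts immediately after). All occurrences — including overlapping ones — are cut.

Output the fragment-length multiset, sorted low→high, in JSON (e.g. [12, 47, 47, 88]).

[2,2,2,6,7,7,7,8,8,8,8,8,9,11,12,12,12,12,12,14,14,15,17]

Scan for sites:
  OquIV GCATA/4: at [33, 57, 71, 105, 117, 150, 181, 209] ⇒ [0, 37, 61, 75, 109, 121, 154, 185]
  YnoIII TTTAT/1: at [7, 24, 38, 45, 62, 81, 89, 100, 132, 139, 167, 175, 186, 192, 200] ⇒ [8, 25, 39, 46, 63, 82, 90, 101, 133, 140, 168, 176, 187, 193, 201]

All cut coordinates (distinct, sorted): [0, 8, 25, 37, 39, 46, 61, 63, 75, 82, 90, 101, 109, 121, 133, 140, 154, 168, 176, 185, 187, 193, 201]

Fragment lengths:
  0→8: 8 bp
  8→25: 17 bp
  25→37: 12 bp
  37→39: 2 bp
  39→46: 7 bp
  46→61: 15 bp
  61→63: 2 bp
  63→75: 12 bp
  75→82: 7 bp
  82→90: 8 bp
  90→101: 11 bp
  101→109: 8 bp
  109→121: 12 bp
  121→133: 12 bp
  133→140: 7 bp
  140→154: 14 bp
  154→168: 14 bp
  168→176: 8 bp
  176→185: 9 bp
  185→187: 2 bp
  187→193: 6 bp
  193→201: 8 bp
  201→0 (wrap): 213-201+0 = 12 bp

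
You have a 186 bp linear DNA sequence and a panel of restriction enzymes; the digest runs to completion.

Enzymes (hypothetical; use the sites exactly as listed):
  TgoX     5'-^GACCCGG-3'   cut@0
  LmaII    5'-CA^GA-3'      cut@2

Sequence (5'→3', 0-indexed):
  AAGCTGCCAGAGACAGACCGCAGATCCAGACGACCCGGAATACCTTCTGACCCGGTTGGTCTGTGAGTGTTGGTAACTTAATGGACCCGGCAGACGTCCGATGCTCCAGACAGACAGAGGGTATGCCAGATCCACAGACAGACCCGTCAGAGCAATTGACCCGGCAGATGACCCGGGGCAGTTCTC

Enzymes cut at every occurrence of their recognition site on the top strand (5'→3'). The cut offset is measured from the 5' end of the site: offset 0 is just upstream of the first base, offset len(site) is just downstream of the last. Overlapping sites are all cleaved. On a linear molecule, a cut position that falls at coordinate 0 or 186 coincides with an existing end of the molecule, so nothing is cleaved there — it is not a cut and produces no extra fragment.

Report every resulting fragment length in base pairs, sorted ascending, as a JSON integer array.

Site scan:
  TgoX (GACCCGG, off=0): starts [31, 48, 83, 157, 169] → cuts [31, 48, 83, 157, 169]
  LmaII (CAGA, off=2): starts [7, 13, 20, 26, 90, 106, 110, 114, 126, 134, 138, 147, 164] → cuts [9, 15, 22, 28, 92, 108, 112, 116, 128, 136, 140, 149, 166]

All cut coordinates (distinct, sorted): [9, 15, 22, 28, 31, 48, 83, 92, 108, 112, 116, 128, 136, 140, 149, 157, 166, 169]

Fragments:
  [0,9): 9 bp
  [9,15): 6 bp
  [15,22): 7 bp
  [22,28): 6 bp
  [28,31): 3 bp
  [31,48): 17 bp
  [48,83): 35 bp
  [83,92): 9 bp
  [92,108): 16 bp
  [108,112): 4 bp
  [112,116): 4 bp
  [116,128): 12 bp
  [128,136): 8 bp
  [136,140): 4 bp
  [140,149): 9 bp
  [149,157): 8 bp
  [157,166): 9 bp
  [166,169): 3 bp
  [169,186): 17 bp

[3,3,4,4,4,6,6,7,8,8,9,9,9,9,12,16,17,17,35]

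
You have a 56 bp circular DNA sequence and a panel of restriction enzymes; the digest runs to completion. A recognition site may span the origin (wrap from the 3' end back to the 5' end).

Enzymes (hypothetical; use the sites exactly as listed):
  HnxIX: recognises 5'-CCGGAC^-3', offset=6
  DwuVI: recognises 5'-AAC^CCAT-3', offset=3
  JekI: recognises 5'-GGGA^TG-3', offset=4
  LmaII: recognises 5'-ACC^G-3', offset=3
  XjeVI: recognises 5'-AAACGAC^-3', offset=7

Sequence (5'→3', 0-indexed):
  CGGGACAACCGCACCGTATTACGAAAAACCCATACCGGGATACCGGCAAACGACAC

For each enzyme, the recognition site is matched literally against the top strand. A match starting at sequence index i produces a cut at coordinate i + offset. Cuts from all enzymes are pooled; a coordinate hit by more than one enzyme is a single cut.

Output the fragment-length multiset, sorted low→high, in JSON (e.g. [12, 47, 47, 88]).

Site scan:
  HnxIX (CCGGAC, off=6): no sites
  DwuVI (AACCCAT, off=3): starts [26] → cuts [29]
  JekI (GGGATG, off=4): no sites
  LmaII (ACCG, off=3): starts [7, 12, 33, 41, 54] → cuts [1, 10, 15, 36, 44]
  XjeVI (AAACGAC, off=7): starts [47] → cuts [54]

Pooled cuts: [1, 10, 15, 29, 36, 44, 54]

Fragments:
  1→10: 9 bp
  10→15: 5 bp
  15→29: 14 bp
  29→36: 7 bp
  36→44: 8 bp
  44→54: 10 bp
  54→1 (wrap): 56-54+1 = 3 bp

[3,5,7,8,9,10,14]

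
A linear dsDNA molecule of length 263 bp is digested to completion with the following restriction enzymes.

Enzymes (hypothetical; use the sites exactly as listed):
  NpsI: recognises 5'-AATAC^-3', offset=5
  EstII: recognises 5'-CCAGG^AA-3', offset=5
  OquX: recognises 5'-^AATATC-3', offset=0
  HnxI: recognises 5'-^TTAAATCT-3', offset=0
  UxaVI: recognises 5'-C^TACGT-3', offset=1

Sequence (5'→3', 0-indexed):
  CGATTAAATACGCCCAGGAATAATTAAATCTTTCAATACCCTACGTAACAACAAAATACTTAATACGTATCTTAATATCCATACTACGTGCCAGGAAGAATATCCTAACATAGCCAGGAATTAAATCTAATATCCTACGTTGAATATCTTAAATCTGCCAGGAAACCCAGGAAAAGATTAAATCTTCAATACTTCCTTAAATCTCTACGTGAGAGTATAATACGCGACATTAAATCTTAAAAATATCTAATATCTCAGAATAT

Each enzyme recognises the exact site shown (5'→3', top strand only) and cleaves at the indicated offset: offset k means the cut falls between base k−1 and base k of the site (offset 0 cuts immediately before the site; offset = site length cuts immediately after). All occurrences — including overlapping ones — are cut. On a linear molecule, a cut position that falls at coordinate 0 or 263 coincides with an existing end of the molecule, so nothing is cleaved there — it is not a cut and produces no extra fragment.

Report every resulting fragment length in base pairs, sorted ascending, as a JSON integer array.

[2,2,3,4,5,6,6,6,7,7,7,7,7,7,8,9,9,11,11,11,12,14,15,15,16,18,18,20]

Site scan:
  NpsI AATAC/5: at [6, 34, 54, 61, 187, 218] ⇒ [11, 39, 59, 66, 192, 223]
  EstII CCAGGAA/5: at [13, 90, 113, 157, 166] ⇒ [18, 95, 118, 162, 171]
  OquX AATATC/0: at [73, 98, 128, 142, 241, 248] ⇒ [73, 98, 128, 142, 241, 248]
  HnxI TTAAATCT/0: at [23, 120, 148, 177, 196, 229] ⇒ [23, 120, 148, 177, 196, 229]
  UxaVI CTACGT/1: at [40, 83, 134, 204] ⇒ [41, 84, 135, 205]

Pooled cuts: [11, 18, 23, 39, 41, 59, 66, 73, 84, 95, 98, 118, 120, 128, 135, 142, 148, 162, 171, 177, 192, 196, 205, 223, 229, 241, 248]

Fragment lengths:
  [0,11): 11 bp
  [11,18): 7 bp
  [18,23): 5 bp
  [23,39): 16 bp
  [39,41): 2 bp
  [41,59): 18 bp
  [59,66): 7 bp
  [66,73): 7 bp
  [73,84): 11 bp
  [84,95): 11 bp
  [95,98): 3 bp
  [98,118): 20 bp
  [118,120): 2 bp
  [120,128): 8 bp
  [128,135): 7 bp
  [135,142): 7 bp
  [142,148): 6 bp
  [148,162): 14 bp
  [162,171): 9 bp
  [171,177): 6 bp
  [177,192): 15 bp
  [192,196): 4 bp
  [196,205): 9 bp
  [205,223): 18 bp
  [223,229): 6 bp
  [229,241): 12 bp
  [241,248): 7 bp
  [248,263): 15 bp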